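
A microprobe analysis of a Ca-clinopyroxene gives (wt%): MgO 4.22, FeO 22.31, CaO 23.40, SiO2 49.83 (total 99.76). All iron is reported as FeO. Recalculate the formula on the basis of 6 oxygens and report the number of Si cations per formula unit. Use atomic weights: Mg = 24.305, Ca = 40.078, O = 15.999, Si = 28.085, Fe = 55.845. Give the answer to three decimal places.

4.22 wt% MgO ÷ 40.304 g/mol = 0.10470 mol, giving 0.10470 Mg and 0.10470 O.
22.31 wt% FeO ÷ 71.844 g/mol = 0.31053 mol, giving 0.31053 Fe and 0.31053 O.
23.40 wt% CaO ÷ 56.077 g/mol = 0.41728 mol, giving 0.41728 Ca and 0.41728 O.
49.83 wt% SiO2 ÷ 60.083 g/mol = 0.82935 mol, giving 0.82935 Si and 1.65870 O.
Oxygen sums to 2.49121; scaling by 6/2.49121 = 2.40847 puts the formula on 6 O.
Si: 0.82935 × 2.40847 = 1.997 atoms per formula unit.

1.997 Si apfu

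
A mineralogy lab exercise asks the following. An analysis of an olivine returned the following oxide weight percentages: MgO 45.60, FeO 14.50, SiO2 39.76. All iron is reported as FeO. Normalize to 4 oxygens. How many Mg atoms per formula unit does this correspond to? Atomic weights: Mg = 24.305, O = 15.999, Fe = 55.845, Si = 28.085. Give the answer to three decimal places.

MgO (M=40.304): mol = 1.13140; Mg = 1.13140, O = 1.13140.
FeO (M=71.844): mol = 0.20183; Fe = 0.20183, O = 0.20183.
SiO2 (M=60.083): mol = 0.66175; Si = 0.66175, O = 1.32350.
ΣO = 2.65673; factor = 4/ΣO = 1.50561.
Mg apfu = 1.13140 × 1.50561 = 1.703.

1.703 Mg apfu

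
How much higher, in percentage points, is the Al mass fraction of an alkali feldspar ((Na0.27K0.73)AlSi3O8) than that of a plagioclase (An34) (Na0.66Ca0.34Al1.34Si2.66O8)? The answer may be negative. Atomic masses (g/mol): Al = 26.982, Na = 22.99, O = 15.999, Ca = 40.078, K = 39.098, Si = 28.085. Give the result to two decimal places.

Al in (Na0.27K0.73)AlSi3O8: molar mass 273.978 g/mol; 1×26.982 = 26.982 g → 9.85 wt%.
Al in Na0.66Ca0.34Al1.34Si2.66O8: molar mass 267.654 g/mol; 1.34×26.982 = 36.156 g → 13.51 wt%.
Difference = 9.85 − 13.51 = -3.66 percentage points.

-3.66 percentage points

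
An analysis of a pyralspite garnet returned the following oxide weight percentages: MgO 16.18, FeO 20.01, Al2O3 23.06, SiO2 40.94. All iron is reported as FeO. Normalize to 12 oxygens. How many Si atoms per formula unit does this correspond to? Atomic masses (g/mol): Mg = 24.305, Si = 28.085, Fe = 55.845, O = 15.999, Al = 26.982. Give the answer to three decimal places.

3.005 Si apfu

16.18 wt% MgO ÷ 40.304 g/mol = 0.40145 mol, giving 0.40145 Mg and 0.40145 O.
20.01 wt% FeO ÷ 71.844 g/mol = 0.27852 mol, giving 0.27852 Fe and 0.27852 O.
23.06 wt% Al2O3 ÷ 101.961 g/mol = 0.22616 mol, giving 0.45232 Al and 0.67848 O.
40.94 wt% SiO2 ÷ 60.083 g/mol = 0.68139 mol, giving 0.68139 Si and 1.36278 O.
Oxygen sums to 2.72123; scaling by 12/2.72123 = 4.40977 puts the formula on 12 O.
Si: 0.68139 × 4.40977 = 3.005 atoms per formula unit.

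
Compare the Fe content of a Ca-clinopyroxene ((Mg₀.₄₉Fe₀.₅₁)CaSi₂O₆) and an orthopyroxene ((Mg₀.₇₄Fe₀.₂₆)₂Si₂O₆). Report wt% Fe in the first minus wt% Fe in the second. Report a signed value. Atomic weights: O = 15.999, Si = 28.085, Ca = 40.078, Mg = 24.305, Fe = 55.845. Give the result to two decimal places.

-1.13 percentage points

M((Mg₀.₄₉Fe₀.₅₁)CaSi₂O₆) = 232.632 g/mol, so wt% Fe = 28.481/232.632 × 100 = 12.24%.
M((Mg₀.₇₄Fe₀.₂₆)₂Si₂O₆) = 217.175 g/mol, so wt% Fe = 29.039/217.175 × 100 = 13.37%.
12.24 − 13.37 = -1.13 pp.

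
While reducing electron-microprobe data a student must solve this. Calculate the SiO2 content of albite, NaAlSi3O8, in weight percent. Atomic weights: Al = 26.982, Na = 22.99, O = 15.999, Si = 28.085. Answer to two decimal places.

M(NaAlSi3O8) = 262.219 g/mol; M(SiO2) = 60.083 g/mol.
Moles SiO2 per formula unit = 3 Si ÷ 1 = 3.0000.
SiO2 fraction = (3.0000 × 60.083) / 262.219 = 180.249/262.219 = 0.6874.

68.74 wt%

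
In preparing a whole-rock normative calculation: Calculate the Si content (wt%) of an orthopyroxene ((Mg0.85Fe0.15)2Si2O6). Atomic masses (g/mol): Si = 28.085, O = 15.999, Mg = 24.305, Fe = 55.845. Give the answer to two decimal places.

M((Mg0.85Fe0.15)2Si2O6) = 210.236 g/mol.
Si contributes 2 × 28.085 = 56.170 g per mole.
56.170/210.236 = 0.2672 → 26.72%.

26.72 wt%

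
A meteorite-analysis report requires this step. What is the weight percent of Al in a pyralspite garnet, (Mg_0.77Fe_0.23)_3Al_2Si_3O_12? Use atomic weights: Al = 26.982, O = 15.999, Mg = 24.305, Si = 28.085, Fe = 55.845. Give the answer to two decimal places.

Formula mass = 2.31×24.305 + 0.69×55.845 + 2×26.982 + 3×28.085 + 12×15.999 = 424.885 g/mol, of which 53.964 g is Al.
So Al makes up 53.964/424.885 = 0.1270 of the mass, i.e. 12.70%.

12.70 mass %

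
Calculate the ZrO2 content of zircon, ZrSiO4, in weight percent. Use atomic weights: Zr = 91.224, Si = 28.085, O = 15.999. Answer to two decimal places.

Formula mass = 183.305 g/mol.
1 Zr → 1.0000 mol ZrO2 per formula unit; M(ZrO2) = 123.222, so ZrO2 mass = 123.222 g.
123.222/183.305 × 100 = 67.22 wt%.

67.22 wt%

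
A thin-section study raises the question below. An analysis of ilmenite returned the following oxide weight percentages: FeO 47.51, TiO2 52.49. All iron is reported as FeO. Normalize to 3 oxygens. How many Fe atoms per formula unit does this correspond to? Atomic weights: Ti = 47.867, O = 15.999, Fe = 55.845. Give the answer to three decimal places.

1.004 Fe apfu

47.51 wt% FeO ÷ 71.844 g/mol = 0.66129 mol, giving 0.66129 Fe and 0.66129 O.
52.49 wt% TiO2 ÷ 79.865 g/mol = 0.65723 mol, giving 0.65723 Ti and 1.31446 O.
Oxygen sums to 1.97575; scaling by 3/1.97575 = 1.51841 puts the formula on 3 O.
Fe: 0.66129 × 1.51841 = 1.004 atoms per formula unit.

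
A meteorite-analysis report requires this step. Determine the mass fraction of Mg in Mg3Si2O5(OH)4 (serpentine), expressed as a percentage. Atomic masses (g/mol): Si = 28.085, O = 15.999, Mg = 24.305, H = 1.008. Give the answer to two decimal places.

26.31 mass %

M(Mg3Si2O5(OH)4) = 277.108 g/mol.
Mg contributes 3 × 24.305 = 72.915 g per mole.
72.915/277.108 = 0.2631 → 26.31%.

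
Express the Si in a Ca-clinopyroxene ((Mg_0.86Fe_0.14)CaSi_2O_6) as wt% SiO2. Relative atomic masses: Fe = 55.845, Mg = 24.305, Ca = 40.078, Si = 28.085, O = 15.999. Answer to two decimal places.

54.38 wt%

Molar mass of (Mg_0.86Fe_0.14)CaSi_2O_6 = 0.86*24.305 + 0.14*55.845 + 1*40.078 + 2*28.085 + 6*15.999 = 220.963 g/mol.
Each formula unit contains 2 Si, equivalent to 2/1 = 2.0000 mol SiO2.
M(SiO2) = 1×28.085 + 2×15.999 = 60.083 g/mol.
Mass of SiO2 per formula unit = 2.0000 × 60.083 = 120.166 g.
SiO2 wt% = 120.166 / 220.963 × 100 = 54.38%.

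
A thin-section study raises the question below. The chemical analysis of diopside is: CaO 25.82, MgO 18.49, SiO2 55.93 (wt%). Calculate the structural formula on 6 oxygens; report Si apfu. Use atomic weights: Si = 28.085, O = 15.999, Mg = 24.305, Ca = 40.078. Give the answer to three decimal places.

2.008 Si apfu

CaO (M=56.077): mol = 0.46044; Ca = 0.46044, O = 0.46044.
MgO (M=40.304): mol = 0.45876; Mg = 0.45876, O = 0.45876.
SiO2 (M=60.083): mol = 0.93088; Si = 0.93088, O = 1.86176.
ΣO = 2.78096; factor = 6/ΣO = 2.15753.
Si apfu = 0.93088 × 2.15753 = 2.008.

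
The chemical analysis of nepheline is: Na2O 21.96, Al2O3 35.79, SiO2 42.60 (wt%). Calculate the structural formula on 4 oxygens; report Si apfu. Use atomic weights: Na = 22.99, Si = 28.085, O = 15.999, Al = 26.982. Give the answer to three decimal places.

1.004 Si apfu

Na2O (M=61.979): mol = 0.35431; Na = 0.70862, O = 0.35431.
Al2O3 (M=101.961): mol = 0.35102; Al = 0.70204, O = 1.05306.
SiO2 (M=60.083): mol = 0.70902; Si = 0.70902, O = 1.41804.
ΣO = 2.82541; factor = 4/ΣO = 1.41572.
Si apfu = 0.70902 × 1.41572 = 1.004.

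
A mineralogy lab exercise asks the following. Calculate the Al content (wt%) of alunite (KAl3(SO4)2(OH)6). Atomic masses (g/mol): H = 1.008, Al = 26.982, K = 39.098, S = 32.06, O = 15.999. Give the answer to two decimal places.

M(KAl3(SO4)2(OH)6) = 414.198 g/mol.
Al contributes 3 × 26.982 = 80.946 g per mole.
80.946/414.198 = 0.1954 → 19.54%.

19.54 wt%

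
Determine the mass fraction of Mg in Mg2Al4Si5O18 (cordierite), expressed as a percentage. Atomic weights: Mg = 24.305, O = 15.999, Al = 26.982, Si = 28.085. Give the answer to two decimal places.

8.31 mass %

Formula mass = 2·24.305 + 4·26.982 + 5·28.085 + 18·15.999 = 584.945 g/mol, of which 48.610 g is Mg.
So Mg makes up 48.610/584.945 = 0.0831 of the mass, i.e. 8.31%.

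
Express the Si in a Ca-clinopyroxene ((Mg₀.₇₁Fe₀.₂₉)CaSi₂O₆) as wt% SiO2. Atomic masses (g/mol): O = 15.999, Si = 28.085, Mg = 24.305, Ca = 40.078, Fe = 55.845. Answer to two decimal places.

53.24 wt%

Formula mass = 225.694 g/mol.
2 Si → 2.0000 mol SiO2 per formula unit; M(SiO2) = 60.083, so SiO2 mass = 120.166 g.
120.166/225.694 × 100 = 53.24 wt%.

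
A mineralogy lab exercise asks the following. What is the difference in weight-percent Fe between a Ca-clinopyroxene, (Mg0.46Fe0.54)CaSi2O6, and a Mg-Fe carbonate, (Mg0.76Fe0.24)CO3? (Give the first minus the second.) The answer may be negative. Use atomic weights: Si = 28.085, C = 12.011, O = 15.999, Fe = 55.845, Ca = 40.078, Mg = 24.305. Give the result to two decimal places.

-1.68 percentage points

M((Mg0.46Fe0.54)CaSi2O6) = 233.579 g/mol, so wt% Fe = 30.156/233.579 × 100 = 12.91%.
M((Mg0.76Fe0.24)CO3) = 91.883 g/mol, so wt% Fe = 13.403/91.883 × 100 = 14.59%.
12.91 − 14.59 = -1.68 pp.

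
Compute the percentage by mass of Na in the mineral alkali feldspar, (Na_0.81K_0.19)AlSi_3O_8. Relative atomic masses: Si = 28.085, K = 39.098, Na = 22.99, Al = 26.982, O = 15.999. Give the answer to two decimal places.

Molar mass of (Na_0.81K_0.19)AlSi_3O_8: 0.81·22.99 + 0.19·39.098 + 1·26.982 + 3·28.085 + 8·15.999 = 265.280 g/mol.
Mass of Na per formula unit: 0.81 × 22.99 = 18.622 g.
Weight fraction Na = 18.622 / 265.280 = 0.0702.

7.02 weight percent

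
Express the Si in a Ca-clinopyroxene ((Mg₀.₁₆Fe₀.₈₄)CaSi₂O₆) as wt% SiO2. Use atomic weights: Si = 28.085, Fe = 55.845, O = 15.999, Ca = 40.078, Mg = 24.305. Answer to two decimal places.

49.44 wt%

M((Mg₀.₁₆Fe₀.₈₄)CaSi₂O₆) = 243.041 g/mol; M(SiO2) = 60.083 g/mol.
Moles SiO2 per formula unit = 2 Si ÷ 1 = 2.0000.
SiO2 fraction = (2.0000 × 60.083) / 243.041 = 120.166/243.041 = 0.4944.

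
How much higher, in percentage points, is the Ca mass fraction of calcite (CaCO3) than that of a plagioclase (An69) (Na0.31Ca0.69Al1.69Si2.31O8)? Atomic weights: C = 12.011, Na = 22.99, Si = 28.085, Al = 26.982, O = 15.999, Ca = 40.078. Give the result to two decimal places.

29.92 percentage points

Ca in CaCO3: molar mass 100.086 g/mol; 1×40.078 = 40.078 g → 40.04 wt%.
Ca in Na0.31Ca0.69Al1.69Si2.31O8: molar mass 273.249 g/mol; 0.69×40.078 = 27.654 g → 10.12 wt%.
Difference = 40.04 − 10.12 = 29.92 percentage points.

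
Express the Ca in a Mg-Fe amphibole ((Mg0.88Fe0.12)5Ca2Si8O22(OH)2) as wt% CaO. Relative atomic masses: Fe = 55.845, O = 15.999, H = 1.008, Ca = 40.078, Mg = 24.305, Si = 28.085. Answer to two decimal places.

13.49 wt%

Molar mass of (Mg0.88Fe0.12)5Ca2Si8O22(OH)2 = 4.40·24.305 + 0.60·55.845 + 2·40.078 + 8·28.085 + 24·15.999 + 2·1.008 = 831.277 g/mol.
Each formula unit contains 2 Ca, equivalent to 2/1 = 2.0000 mol CaO.
M(CaO) = 1×40.078 + 1×15.999 = 56.077 g/mol.
Mass of CaO per formula unit = 2.0000 × 56.077 = 112.154 g.
CaO wt% = 112.154 / 831.277 × 100 = 13.49%.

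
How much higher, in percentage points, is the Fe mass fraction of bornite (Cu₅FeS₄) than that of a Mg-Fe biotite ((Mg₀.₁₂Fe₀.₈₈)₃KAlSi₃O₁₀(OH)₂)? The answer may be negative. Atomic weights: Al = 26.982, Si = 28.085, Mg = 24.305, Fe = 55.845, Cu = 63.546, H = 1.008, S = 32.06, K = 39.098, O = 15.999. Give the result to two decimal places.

-18.33 percentage points

Fe in Cu₅FeS₄: molar mass 501.815 g/mol; 1×55.845 = 55.845 g → 11.13 wt%.
Fe in (Mg₀.₁₂Fe₀.₈₈)₃KAlSi₃O₁₀(OH)₂: molar mass 500.520 g/mol; 2.64×55.845 = 147.431 g → 29.46 wt%.
Difference = 11.13 − 29.46 = -18.33 percentage points.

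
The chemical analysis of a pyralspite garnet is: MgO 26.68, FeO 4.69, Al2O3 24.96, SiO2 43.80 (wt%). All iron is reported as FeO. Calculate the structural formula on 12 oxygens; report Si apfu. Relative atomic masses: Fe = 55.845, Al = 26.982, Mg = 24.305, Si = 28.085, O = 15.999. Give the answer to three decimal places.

26.68 wt% MgO ÷ 40.304 g/mol = 0.66197 mol, giving 0.66197 Mg and 0.66197 O.
4.69 wt% FeO ÷ 71.844 g/mol = 0.06528 mol, giving 0.06528 Fe and 0.06528 O.
24.96 wt% Al2O3 ÷ 101.961 g/mol = 0.24480 mol, giving 0.48960 Al and 0.73440 O.
43.80 wt% SiO2 ÷ 60.083 g/mol = 0.72899 mol, giving 0.72899 Si and 1.45798 O.
Oxygen sums to 2.91963; scaling by 12/2.91963 = 4.11011 puts the formula on 12 O.
Si: 0.72899 × 4.11011 = 2.996 atoms per formula unit.

2.996 Si apfu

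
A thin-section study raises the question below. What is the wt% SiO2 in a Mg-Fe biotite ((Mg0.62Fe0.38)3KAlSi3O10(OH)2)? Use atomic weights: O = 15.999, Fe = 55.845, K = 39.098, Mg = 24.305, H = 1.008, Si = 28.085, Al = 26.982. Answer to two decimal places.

39.77 wt%

Formula mass = 453.210 g/mol.
3 Si → 3.0000 mol SiO2 per formula unit; M(SiO2) = 60.083, so SiO2 mass = 180.249 g.
180.249/453.210 × 100 = 39.77 wt%.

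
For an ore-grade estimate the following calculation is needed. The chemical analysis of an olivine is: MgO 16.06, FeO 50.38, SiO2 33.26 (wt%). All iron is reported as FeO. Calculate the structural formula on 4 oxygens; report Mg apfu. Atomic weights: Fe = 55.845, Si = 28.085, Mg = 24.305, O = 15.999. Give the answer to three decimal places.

0.722 Mg apfu

16.06 wt% MgO ÷ 40.304 g/mol = 0.39847 mol, giving 0.39847 Mg and 0.39847 O.
50.38 wt% FeO ÷ 71.844 g/mol = 0.70124 mol, giving 0.70124 Fe and 0.70124 O.
33.26 wt% SiO2 ÷ 60.083 g/mol = 0.55357 mol, giving 0.55357 Si and 1.10714 O.
Oxygen sums to 2.20685; scaling by 4/2.20685 = 1.81254 puts the formula on 4 O.
Mg: 0.39847 × 1.81254 = 0.722 atoms per formula unit.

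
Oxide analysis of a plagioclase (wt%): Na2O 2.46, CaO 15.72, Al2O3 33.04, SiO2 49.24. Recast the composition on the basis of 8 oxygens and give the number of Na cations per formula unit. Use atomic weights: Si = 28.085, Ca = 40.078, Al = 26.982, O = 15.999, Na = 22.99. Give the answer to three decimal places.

0.217 Na apfu

2.46 wt% Na2O ÷ 61.979 g/mol = 0.03969 mol, giving 0.07938 Na and 0.03969 O.
15.72 wt% CaO ÷ 56.077 g/mol = 0.28033 mol, giving 0.28033 Ca and 0.28033 O.
33.04 wt% Al2O3 ÷ 101.961 g/mol = 0.32405 mol, giving 0.64810 Al and 0.97215 O.
49.24 wt% SiO2 ÷ 60.083 g/mol = 0.81953 mol, giving 0.81953 Si and 1.63906 O.
Oxygen sums to 2.93123; scaling by 8/2.93123 = 2.72923 puts the formula on 8 O.
Na: 0.07938 × 2.72923 = 0.217 atoms per formula unit.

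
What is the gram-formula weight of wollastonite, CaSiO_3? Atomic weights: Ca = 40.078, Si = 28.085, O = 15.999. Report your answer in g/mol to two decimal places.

116.16 g/mol

Ca: 1 × 40.078 = 40.0780
Si: 1 × 28.085 = 28.0850
O: 3 × 15.999 = 47.9970
Summing the contributions gives the formula mass.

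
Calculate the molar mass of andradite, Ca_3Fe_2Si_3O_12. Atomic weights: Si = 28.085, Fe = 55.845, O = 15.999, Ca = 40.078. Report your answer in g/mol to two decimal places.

Ca: 3 × 40.078 = 120.2340
Fe: 2 × 55.845 = 111.6900
Si: 3 × 28.085 = 84.2550
O: 12 × 15.999 = 191.9880
Summing the contributions gives the formula mass.

508.17 g/mol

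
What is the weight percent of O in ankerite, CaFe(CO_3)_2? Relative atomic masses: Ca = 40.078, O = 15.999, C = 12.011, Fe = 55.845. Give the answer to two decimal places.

Formula mass = 1·40.078 + 1·55.845 + 2·12.011 + 6·15.999 = 215.939 g/mol, of which 95.994 g is O.
So O makes up 95.994/215.939 = 0.4445 of the mass, i.e. 44.45%.

44.45 weight percent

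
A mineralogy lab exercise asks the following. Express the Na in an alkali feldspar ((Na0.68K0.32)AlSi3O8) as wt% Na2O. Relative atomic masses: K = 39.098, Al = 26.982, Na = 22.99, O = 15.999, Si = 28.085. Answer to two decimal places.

7.88 wt%

Molar mass of (Na0.68K0.32)AlSi3O8 = 0.68·22.99 + 0.32·39.098 + 1·26.982 + 3·28.085 + 8·15.999 = 267.374 g/mol.
Each formula unit contains 0.68 Na, equivalent to 0.68/2 = 0.3400 mol Na2O.
M(Na2O) = 2×22.99 + 1×15.999 = 61.979 g/mol.
Mass of Na2O per formula unit = 0.3400 × 61.979 = 21.073 g.
Na2O wt% = 21.073 / 267.374 × 100 = 7.88%.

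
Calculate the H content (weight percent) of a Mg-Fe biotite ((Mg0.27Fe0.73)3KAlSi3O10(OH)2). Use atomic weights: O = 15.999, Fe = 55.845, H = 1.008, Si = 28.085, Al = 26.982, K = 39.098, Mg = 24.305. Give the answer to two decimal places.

0.41 weight percent

M((Mg0.27Fe0.73)3KAlSi3O10(OH)2) = 486.327 g/mol.
H contributes 2 × 1.008 = 2.016 g per mole.
2.016/486.327 = 0.0041 → 0.41%.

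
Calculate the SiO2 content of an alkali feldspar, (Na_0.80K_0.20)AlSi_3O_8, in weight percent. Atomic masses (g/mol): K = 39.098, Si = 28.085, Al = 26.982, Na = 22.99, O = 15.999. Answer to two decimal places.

Formula mass = 265.441 g/mol.
3 Si → 3.0000 mol SiO2 per formula unit; M(SiO2) = 60.083, so SiO2 mass = 180.249 g.
180.249/265.441 × 100 = 67.91 wt%.

67.91 wt%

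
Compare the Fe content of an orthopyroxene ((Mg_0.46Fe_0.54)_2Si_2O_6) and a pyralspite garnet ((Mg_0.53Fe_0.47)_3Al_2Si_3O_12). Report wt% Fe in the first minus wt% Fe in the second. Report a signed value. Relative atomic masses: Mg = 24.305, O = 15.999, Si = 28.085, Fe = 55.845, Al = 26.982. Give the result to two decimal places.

8.09 percentage points

Fe in (Mg_0.46Fe_0.54)_2Si_2O_6: molar mass 234.837 g/mol; 1.08×55.845 = 60.313 g → 25.68 wt%.
Fe in (Mg_0.53Fe_0.47)_3Al_2Si_3O_12: molar mass 447.593 g/mol; 1.41×55.845 = 78.741 g → 17.59 wt%.
Difference = 25.68 − 17.59 = 8.09 percentage points.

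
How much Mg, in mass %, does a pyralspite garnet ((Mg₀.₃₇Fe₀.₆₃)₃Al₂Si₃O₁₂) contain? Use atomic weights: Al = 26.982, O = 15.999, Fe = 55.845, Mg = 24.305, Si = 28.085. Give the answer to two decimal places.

Formula mass = 1.11×24.305 + 1.89×55.845 + 2×26.982 + 3×28.085 + 12×15.999 = 462.733 g/mol, of which 26.979 g is Mg.
So Mg makes up 26.979/462.733 = 0.0583 of the mass, i.e. 5.83%.

5.83 mass %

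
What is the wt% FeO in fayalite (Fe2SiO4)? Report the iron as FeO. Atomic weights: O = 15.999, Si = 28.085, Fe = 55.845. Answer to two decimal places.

70.51 wt%

Molar mass of Fe2SiO4 = 2×55.845 + 1×28.085 + 4×15.999 = 203.771 g/mol.
Each formula unit contains 2 Fe, equivalent to 2/1 = 2.0000 mol FeO.
M(FeO) = 1×55.845 + 1×15.999 = 71.844 g/mol.
Mass of FeO per formula unit = 2.0000 × 71.844 = 143.688 g.
FeO wt% = 143.688 / 203.771 × 100 = 70.51%.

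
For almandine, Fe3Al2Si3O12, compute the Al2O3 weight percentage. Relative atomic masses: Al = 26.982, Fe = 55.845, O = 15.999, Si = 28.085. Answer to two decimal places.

Molar mass of Fe3Al2Si3O12 = 3*55.845 + 2*26.982 + 3*28.085 + 12*15.999 = 497.742 g/mol.
Each formula unit contains 2 Al, equivalent to 2/2 = 1.0000 mol Al2O3.
M(Al2O3) = 2×26.982 + 3×15.999 = 101.961 g/mol.
Mass of Al2O3 per formula unit = 1.0000 × 101.961 = 101.961 g.
Al2O3 wt% = 101.961 / 497.742 × 100 = 20.48%.

20.48 wt%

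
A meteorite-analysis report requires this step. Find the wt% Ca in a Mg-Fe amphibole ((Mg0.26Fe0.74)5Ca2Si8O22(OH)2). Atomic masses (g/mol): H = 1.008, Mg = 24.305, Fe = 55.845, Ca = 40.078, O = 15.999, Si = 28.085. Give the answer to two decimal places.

Formula mass = 1.30×24.305 + 3.70×55.845 + 2×40.078 + 8×28.085 + 24×15.999 + 2×1.008 = 929.051 g/mol, of which 80.156 g is Ca.
So Ca makes up 80.156/929.051 = 0.0863 of the mass, i.e. 8.63%.

8.63 weight percent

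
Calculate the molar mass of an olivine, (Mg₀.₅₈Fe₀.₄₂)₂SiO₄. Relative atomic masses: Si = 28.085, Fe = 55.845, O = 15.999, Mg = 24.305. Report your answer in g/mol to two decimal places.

167.18 g/mol

M = 1.16×24.305 + 0.84×55.845 + 1×28.085 + 4×15.999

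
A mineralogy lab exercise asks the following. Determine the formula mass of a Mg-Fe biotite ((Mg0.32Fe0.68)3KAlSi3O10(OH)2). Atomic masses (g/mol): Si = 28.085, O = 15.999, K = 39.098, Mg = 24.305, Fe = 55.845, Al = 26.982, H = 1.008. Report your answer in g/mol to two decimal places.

Mg: 0.96 × 24.305 = 23.3328
Fe: 2.04 × 55.845 = 113.9238
K: 1 × 39.098 = 39.0980
Al: 1 × 26.982 = 26.9820
Si: 3 × 28.085 = 84.2550
O: 12 × 15.999 = 191.9880
H: 2 × 1.008 = 2.0160
Summing the contributions gives the formula mass.

481.60 g/mol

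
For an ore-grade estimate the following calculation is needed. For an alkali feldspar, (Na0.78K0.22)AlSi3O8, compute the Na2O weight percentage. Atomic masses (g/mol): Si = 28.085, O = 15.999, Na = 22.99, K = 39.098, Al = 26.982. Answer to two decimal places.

9.10 wt%

M((Na0.78K0.22)AlSi3O8) = 265.763 g/mol; M(Na2O) = 61.979 g/mol.
Moles Na2O per formula unit = 0.78 Na ÷ 2 = 0.3900.
Na2O fraction = (0.3900 × 61.979) / 265.763 = 24.172/265.763 = 0.0910.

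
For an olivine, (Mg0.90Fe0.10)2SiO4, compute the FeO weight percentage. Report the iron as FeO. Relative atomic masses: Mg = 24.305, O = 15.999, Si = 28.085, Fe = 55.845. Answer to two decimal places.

M((Mg0.90Fe0.10)2SiO4) = 146.999 g/mol; M(FeO) = 71.844 g/mol.
Moles FeO per formula unit = 0.20 Fe ÷ 1 = 0.2000.
FeO fraction = (0.2000 × 71.844) / 146.999 = 14.369/146.999 = 0.0977.

9.77 wt%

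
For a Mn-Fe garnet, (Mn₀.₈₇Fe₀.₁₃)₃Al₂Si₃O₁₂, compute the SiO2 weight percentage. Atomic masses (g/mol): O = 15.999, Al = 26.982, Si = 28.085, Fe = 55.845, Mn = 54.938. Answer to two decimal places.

36.39 wt%

M((Mn₀.₈₇Fe₀.₁₃)₃Al₂Si₃O₁₂) = 495.375 g/mol; M(SiO2) = 60.083 g/mol.
Moles SiO2 per formula unit = 3 Si ÷ 1 = 3.0000.
SiO2 fraction = (3.0000 × 60.083) / 495.375 = 180.249/495.375 = 0.3639.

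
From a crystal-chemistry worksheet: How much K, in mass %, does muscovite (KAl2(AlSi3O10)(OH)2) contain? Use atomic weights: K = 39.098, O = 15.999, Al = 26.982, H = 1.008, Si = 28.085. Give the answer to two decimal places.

Formula mass = 1·39.098 + 3·26.982 + 3·28.085 + 12·15.999 + 2·1.008 = 398.303 g/mol, of which 39.098 g is K.
So K makes up 39.098/398.303 = 0.0982 of the mass, i.e. 9.82%.

9.82 mass %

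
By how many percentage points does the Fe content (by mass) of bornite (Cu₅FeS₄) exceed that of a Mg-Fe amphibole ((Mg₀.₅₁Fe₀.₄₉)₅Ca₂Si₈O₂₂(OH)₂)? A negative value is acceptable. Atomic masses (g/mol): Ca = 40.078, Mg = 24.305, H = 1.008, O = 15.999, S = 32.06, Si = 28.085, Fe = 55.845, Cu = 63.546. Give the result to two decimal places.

M(Cu₅FeS₄) = 501.815 g/mol, so wt% Fe = 55.845/501.815 × 100 = 11.13%.
M((Mg₀.₅₁Fe₀.₄₉)₅Ca₂Si₈O₂₂(OH)₂) = 889.626 g/mol, so wt% Fe = 136.820/889.626 × 100 = 15.38%.
11.13 − 15.38 = -4.25 pp.

-4.25 percentage points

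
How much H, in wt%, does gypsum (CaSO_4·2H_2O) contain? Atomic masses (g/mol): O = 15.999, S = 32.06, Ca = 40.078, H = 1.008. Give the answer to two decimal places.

M(CaSO_4·2H_2O) = 172.164 g/mol.
H contributes 4 × 1.008 = 4.032 g per mole.
4.032/172.164 = 0.0234 → 2.34%.

2.34 wt%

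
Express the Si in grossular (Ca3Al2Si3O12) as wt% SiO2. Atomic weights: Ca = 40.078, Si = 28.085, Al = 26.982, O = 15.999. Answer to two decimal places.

40.02 wt%

M(Ca3Al2Si3O12) = 450.441 g/mol; M(SiO2) = 60.083 g/mol.
Moles SiO2 per formula unit = 3 Si ÷ 1 = 3.0000.
SiO2 fraction = (3.0000 × 60.083) / 450.441 = 180.249/450.441 = 0.4002.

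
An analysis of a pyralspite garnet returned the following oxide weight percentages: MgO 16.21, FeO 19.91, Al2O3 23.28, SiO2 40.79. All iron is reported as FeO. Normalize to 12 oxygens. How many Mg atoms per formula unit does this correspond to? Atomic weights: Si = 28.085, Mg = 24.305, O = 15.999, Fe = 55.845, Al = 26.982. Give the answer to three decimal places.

1.773 Mg apfu

16.21 wt% MgO ÷ 40.304 g/mol = 0.40219 mol, giving 0.40219 Mg and 0.40219 O.
19.91 wt% FeO ÷ 71.844 g/mol = 0.27713 mol, giving 0.27713 Fe and 0.27713 O.
23.28 wt% Al2O3 ÷ 101.961 g/mol = 0.22832 mol, giving 0.45664 Al and 0.68496 O.
40.79 wt% SiO2 ÷ 60.083 g/mol = 0.67889 mol, giving 0.67889 Si and 1.35778 O.
Oxygen sums to 2.72206; scaling by 12/2.72206 = 4.40843 puts the formula on 12 O.
Mg: 0.40219 × 4.40843 = 1.773 atoms per formula unit.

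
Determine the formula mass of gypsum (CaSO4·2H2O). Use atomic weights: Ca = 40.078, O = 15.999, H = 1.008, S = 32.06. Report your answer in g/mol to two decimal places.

172.16 g/mol

Ca: 1 × 40.078 = 40.0780
S: 1 × 32.06 = 32.0600
O: 6 × 15.999 = 95.9940
H: 4 × 1.008 = 4.0320
Summing the contributions gives the formula mass.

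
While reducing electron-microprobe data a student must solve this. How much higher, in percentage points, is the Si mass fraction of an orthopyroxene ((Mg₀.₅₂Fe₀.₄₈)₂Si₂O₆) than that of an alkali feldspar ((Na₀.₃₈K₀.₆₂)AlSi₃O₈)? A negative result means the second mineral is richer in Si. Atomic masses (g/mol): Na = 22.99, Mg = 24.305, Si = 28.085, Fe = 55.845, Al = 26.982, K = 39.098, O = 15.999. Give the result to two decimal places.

-6.64 percentage points

First mineral: 56.170 g Si in 231.052 g formula = 24.31 wt% Si.
Second mineral: 84.255 g Si in 272.206 g formula = 30.95 wt% Si.
24.31% − 30.95% gives a difference of -6.64 percentage points.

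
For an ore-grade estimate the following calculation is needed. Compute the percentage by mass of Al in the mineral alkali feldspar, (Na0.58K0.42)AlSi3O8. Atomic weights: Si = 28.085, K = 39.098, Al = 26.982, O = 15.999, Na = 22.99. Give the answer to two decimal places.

10.03 weight percent

Formula mass = 0.58·22.99 + 0.42·39.098 + 1·26.982 + 3·28.085 + 8·15.999 = 268.984 g/mol, of which 26.982 g is Al.
So Al makes up 26.982/268.984 = 0.1003 of the mass, i.e. 10.03%.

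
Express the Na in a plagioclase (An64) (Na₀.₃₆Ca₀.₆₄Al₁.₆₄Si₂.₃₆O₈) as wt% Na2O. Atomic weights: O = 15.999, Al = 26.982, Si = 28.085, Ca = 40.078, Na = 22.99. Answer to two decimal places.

4.09 wt%

Molar mass of Na₀.₃₆Ca₀.₆₄Al₁.₆₄Si₂.₃₆O₈ = 0.36·22.99 + 0.64·40.078 + 1.64·26.982 + 2.36·28.085 + 8·15.999 = 272.449 g/mol.
Each formula unit contains 0.36 Na, equivalent to 0.36/2 = 0.1800 mol Na2O.
M(Na2O) = 2×22.99 + 1×15.999 = 61.979 g/mol.
Mass of Na2O per formula unit = 0.1800 × 61.979 = 11.156 g.
Na2O wt% = 11.156 / 272.449 × 100 = 4.09%.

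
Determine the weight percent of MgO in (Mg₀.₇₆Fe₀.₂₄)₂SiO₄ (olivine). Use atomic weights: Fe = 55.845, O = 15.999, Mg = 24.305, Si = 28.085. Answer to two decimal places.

39.31 wt%

Molar mass of (Mg₀.₇₆Fe₀.₂₄)₂SiO₄ = 1.52*24.305 + 0.48*55.845 + 1*28.085 + 4*15.999 = 155.830 g/mol.
Each formula unit contains 1.52 Mg, equivalent to 1.52/1 = 1.5200 mol MgO.
M(MgO) = 1×24.305 + 1×15.999 = 40.304 g/mol.
Mass of MgO per formula unit = 1.5200 × 40.304 = 61.262 g.
MgO wt% = 61.262 / 155.830 × 100 = 39.31%.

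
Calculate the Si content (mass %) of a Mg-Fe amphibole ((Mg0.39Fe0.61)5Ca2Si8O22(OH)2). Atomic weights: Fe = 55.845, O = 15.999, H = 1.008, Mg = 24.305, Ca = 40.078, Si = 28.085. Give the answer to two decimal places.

M((Mg0.39Fe0.61)5Ca2Si8O22(OH)2) = 908.550 g/mol.
Si contributes 8 × 28.085 = 224.680 g per mole.
224.680/908.550 = 0.2473 → 24.73%.

24.73 mass %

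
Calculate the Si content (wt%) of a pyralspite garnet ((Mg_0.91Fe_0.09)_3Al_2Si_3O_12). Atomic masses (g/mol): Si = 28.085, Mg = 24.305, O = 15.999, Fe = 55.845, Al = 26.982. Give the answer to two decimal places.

20.47 wt%

Molar mass of (Mg_0.91Fe_0.09)_3Al_2Si_3O_12: 2.73·24.305 + 0.27·55.845 + 2·26.982 + 3·28.085 + 12·15.999 = 411.638 g/mol.
Mass of Si per formula unit: 3 × 28.085 = 84.255 g.
Weight fraction Si = 84.255 / 411.638 = 0.2047.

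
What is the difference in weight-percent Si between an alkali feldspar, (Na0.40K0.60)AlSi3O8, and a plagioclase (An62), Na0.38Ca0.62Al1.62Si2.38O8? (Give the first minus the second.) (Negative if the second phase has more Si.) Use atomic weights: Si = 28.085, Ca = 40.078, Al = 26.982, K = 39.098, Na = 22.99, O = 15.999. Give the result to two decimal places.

6.43 percentage points

Si in (Na0.40K0.60)AlSi3O8: molar mass 271.884 g/mol; 3×28.085 = 84.255 g → 30.99 wt%.
Si in Na0.38Ca0.62Al1.62Si2.38O8: molar mass 272.130 g/mol; 2.38×28.085 = 66.842 g → 24.56 wt%.
Difference = 30.99 − 24.56 = 6.43 percentage points.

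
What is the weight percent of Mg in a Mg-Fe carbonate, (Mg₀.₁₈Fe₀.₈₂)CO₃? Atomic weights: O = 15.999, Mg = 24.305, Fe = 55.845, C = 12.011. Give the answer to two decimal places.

Molar mass of (Mg₀.₁₈Fe₀.₈₂)CO₃: 0.18×24.305 + 0.82×55.845 + 1×12.011 + 3×15.999 = 110.176 g/mol.
Mass of Mg per formula unit: 0.18 × 24.305 = 4.375 g.
Weight fraction Mg = 4.375 / 110.176 = 0.0397.

3.97 weight percent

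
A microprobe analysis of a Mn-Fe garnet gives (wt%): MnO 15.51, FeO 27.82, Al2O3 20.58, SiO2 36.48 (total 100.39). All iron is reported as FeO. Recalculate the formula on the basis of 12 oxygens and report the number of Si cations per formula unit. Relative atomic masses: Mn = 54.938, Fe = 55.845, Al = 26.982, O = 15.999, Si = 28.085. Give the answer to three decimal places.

3.004 Si apfu

15.51 wt% MnO ÷ 70.937 g/mol = 0.21864 mol, giving 0.21864 Mn and 0.21864 O.
27.82 wt% FeO ÷ 71.844 g/mol = 0.38723 mol, giving 0.38723 Fe and 0.38723 O.
20.58 wt% Al2O3 ÷ 101.961 g/mol = 0.20184 mol, giving 0.40368 Al and 0.60552 O.
36.48 wt% SiO2 ÷ 60.083 g/mol = 0.60716 mol, giving 0.60716 Si and 1.21432 O.
Oxygen sums to 2.42571; scaling by 12/2.42571 = 4.94701 puts the formula on 12 O.
Si: 0.60716 × 4.94701 = 3.004 atoms per formula unit.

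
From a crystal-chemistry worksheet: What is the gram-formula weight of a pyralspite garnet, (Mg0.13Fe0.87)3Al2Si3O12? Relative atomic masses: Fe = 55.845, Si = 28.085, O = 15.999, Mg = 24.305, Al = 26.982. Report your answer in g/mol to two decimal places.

M = 0.39×24.305 + 2.61×55.845 + 2×26.982 + 3×28.085 + 12×15.999

485.44 g/mol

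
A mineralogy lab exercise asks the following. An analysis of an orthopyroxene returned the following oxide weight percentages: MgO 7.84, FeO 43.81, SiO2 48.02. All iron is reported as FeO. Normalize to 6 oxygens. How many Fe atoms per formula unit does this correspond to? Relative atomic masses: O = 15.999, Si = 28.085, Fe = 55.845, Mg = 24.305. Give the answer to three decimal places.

1.523 Fe apfu

MgO (M=40.304): mol = 0.19452; Mg = 0.19452, O = 0.19452.
FeO (M=71.844): mol = 0.60979; Fe = 0.60979, O = 0.60979.
SiO2 (M=60.083): mol = 0.79923; Si = 0.79923, O = 1.59846.
ΣO = 2.40277; factor = 6/ΣO = 2.49712.
Fe apfu = 0.60979 × 2.49712 = 1.523.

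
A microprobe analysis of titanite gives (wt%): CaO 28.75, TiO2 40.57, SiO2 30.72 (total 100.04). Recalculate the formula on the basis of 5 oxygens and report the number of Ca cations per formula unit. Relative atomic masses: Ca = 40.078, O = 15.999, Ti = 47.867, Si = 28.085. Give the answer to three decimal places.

1.005 Ca apfu

28.75 wt% CaO ÷ 56.077 g/mol = 0.51269 mol, giving 0.51269 Ca and 0.51269 O.
40.57 wt% TiO2 ÷ 79.865 g/mol = 0.50798 mol, giving 0.50798 Ti and 1.01596 O.
30.72 wt% SiO2 ÷ 60.083 g/mol = 0.51129 mol, giving 0.51129 Si and 1.02258 O.
Oxygen sums to 2.55123; scaling by 5/2.55123 = 1.95984 puts the formula on 5 O.
Ca: 0.51269 × 1.95984 = 1.005 atoms per formula unit.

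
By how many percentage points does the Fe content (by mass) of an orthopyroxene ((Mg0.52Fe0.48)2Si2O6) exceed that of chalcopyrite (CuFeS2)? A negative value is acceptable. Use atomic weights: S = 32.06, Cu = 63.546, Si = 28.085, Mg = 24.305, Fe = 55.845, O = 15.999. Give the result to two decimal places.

-7.23 percentage points

M((Mg0.52Fe0.48)2Si2O6) = 231.052 g/mol, so wt% Fe = 53.611/231.052 × 100 = 23.20%.
M(CuFeS2) = 183.511 g/mol, so wt% Fe = 55.845/183.511 × 100 = 30.43%.
23.20 − 30.43 = -7.23 pp.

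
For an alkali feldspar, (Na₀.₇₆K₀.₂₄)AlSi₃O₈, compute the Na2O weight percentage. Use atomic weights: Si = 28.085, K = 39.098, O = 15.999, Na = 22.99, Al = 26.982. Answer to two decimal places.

8.85 wt%

M((Na₀.₇₆K₀.₂₄)AlSi₃O₈) = 266.085 g/mol; M(Na2O) = 61.979 g/mol.
Moles Na2O per formula unit = 0.76 Na ÷ 2 = 0.3800.
Na2O fraction = (0.3800 × 61.979) / 266.085 = 23.552/266.085 = 0.0885.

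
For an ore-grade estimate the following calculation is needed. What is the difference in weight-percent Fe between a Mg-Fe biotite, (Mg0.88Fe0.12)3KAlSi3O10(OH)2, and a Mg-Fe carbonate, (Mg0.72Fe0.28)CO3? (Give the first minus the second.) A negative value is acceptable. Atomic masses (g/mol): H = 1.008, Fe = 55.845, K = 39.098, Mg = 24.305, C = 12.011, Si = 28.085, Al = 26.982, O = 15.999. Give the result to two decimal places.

-12.10 percentage points

M((Mg0.88Fe0.12)3KAlSi3O10(OH)2) = 428.608 g/mol, so wt% Fe = 20.104/428.608 × 100 = 4.69%.
M((Mg0.72Fe0.28)CO3) = 93.144 g/mol, so wt% Fe = 15.637/93.144 × 100 = 16.79%.
4.69 − 16.79 = -12.10 pp.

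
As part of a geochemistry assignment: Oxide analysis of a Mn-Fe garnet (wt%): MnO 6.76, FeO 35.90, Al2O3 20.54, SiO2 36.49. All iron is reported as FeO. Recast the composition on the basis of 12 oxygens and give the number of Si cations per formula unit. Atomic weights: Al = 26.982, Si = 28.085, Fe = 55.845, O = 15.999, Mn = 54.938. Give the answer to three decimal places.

3.019 Si apfu

6.76 wt% MnO ÷ 70.937 g/mol = 0.09530 mol, giving 0.09530 Mn and 0.09530 O.
35.90 wt% FeO ÷ 71.844 g/mol = 0.49969 mol, giving 0.49969 Fe and 0.49969 O.
20.54 wt% Al2O3 ÷ 101.961 g/mol = 0.20145 mol, giving 0.40290 Al and 0.60435 O.
36.49 wt% SiO2 ÷ 60.083 g/mol = 0.60733 mol, giving 0.60733 Si and 1.21466 O.
Oxygen sums to 2.41400; scaling by 12/2.41400 = 4.97100 puts the formula on 12 O.
Si: 0.60733 × 4.97100 = 3.019 atoms per formula unit.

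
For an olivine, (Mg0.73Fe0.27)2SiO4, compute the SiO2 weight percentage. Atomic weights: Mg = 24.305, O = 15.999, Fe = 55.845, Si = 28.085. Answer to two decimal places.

Molar mass of (Mg0.73Fe0.27)2SiO4 = 1.46×24.305 + 0.54×55.845 + 1×28.085 + 4×15.999 = 157.723 g/mol.
Each formula unit contains 1 Si, equivalent to 1/1 = 1.0000 mol SiO2.
M(SiO2) = 1×28.085 + 2×15.999 = 60.083 g/mol.
Mass of SiO2 per formula unit = 1.0000 × 60.083 = 60.083 g.
SiO2 wt% = 60.083 / 157.723 × 100 = 38.09%.

38.09 wt%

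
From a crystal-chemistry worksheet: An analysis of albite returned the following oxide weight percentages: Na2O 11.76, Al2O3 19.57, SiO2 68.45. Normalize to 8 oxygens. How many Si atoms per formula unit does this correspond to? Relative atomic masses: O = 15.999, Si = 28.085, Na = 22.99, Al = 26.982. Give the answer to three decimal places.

Na2O: 11.76/61.979 = 0.18974 mol → 0.37948 mol Na, 0.18974 mol O.
Al2O3: 19.57/101.961 = 0.19194 mol → 0.38388 mol Al, 0.57582 mol O.
SiO2: 68.45/60.083 = 1.13926 mol → 1.13926 mol Si, 2.27852 mol O.
Total oxygen = 3.04408 mol. Normalization factor = 8/3.04408 = 2.62805.
Si per 8 O = 1.13926 × 2.62805 = 2.994.

2.994 Si apfu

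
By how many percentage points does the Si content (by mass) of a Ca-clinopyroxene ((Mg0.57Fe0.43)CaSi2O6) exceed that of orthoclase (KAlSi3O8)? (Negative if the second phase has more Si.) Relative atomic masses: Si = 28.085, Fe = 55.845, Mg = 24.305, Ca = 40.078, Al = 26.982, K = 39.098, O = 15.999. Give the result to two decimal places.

Si in (Mg0.57Fe0.43)CaSi2O6: molar mass 230.109 g/mol; 2×28.085 = 56.170 g → 24.41 wt%.
Si in KAlSi3O8: molar mass 278.327 g/mol; 3×28.085 = 84.255 g → 30.27 wt%.
Difference = 24.41 − 30.27 = -5.86 percentage points.

-5.86 percentage points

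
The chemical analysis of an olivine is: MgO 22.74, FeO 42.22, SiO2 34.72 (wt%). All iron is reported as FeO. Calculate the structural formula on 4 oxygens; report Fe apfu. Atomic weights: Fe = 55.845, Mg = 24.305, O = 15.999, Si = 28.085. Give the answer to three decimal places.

1.019 Fe apfu

MgO: 22.74/40.304 = 0.56421 mol → 0.56421 mol Mg, 0.56421 mol O.
FeO: 42.22/71.844 = 0.58766 mol → 0.58766 mol Fe, 0.58766 mol O.
SiO2: 34.72/60.083 = 0.57787 mol → 0.57787 mol Si, 1.15574 mol O.
Total oxygen = 2.30761 mol. Normalization factor = 4/2.30761 = 1.73340.
Fe per 4 O = 0.58766 × 1.73340 = 1.019.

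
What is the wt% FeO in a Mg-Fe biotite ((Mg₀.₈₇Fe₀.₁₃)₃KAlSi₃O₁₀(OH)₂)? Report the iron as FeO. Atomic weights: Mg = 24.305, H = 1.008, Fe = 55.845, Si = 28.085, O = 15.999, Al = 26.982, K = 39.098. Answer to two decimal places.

6.52 wt%

Molar mass of (Mg₀.₈₇Fe₀.₁₃)₃KAlSi₃O₁₀(OH)₂ = 2.61*24.305 + 0.39*55.845 + 1*39.098 + 1*26.982 + 3*28.085 + 12*15.999 + 2*1.008 = 429.555 g/mol.
Each formula unit contains 0.39 Fe, equivalent to 0.39/1 = 0.3900 mol FeO.
M(FeO) = 1×55.845 + 1×15.999 = 71.844 g/mol.
Mass of FeO per formula unit = 0.3900 × 71.844 = 28.019 g.
FeO wt% = 28.019 / 429.555 × 100 = 6.52%.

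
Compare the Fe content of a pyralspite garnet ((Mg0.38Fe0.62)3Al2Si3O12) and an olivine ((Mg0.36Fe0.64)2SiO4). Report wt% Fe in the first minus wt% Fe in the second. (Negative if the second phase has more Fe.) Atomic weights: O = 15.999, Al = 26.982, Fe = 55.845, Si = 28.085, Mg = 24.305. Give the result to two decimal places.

First mineral: 103.872 g Fe in 461.786 g formula = 22.49 wt% Fe.
Second mineral: 71.482 g Fe in 181.062 g formula = 39.48 wt% Fe.
22.49% − 39.48% gives a difference of -16.99 percentage points.

-16.99 percentage points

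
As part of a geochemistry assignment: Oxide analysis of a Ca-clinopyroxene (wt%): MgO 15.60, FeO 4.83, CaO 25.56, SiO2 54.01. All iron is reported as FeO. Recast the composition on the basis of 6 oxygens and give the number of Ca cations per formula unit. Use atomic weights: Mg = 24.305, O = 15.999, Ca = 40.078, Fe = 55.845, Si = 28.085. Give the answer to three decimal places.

1.010 Ca apfu

MgO (M=40.304): mol = 0.38706; Mg = 0.38706, O = 0.38706.
FeO (M=71.844): mol = 0.06723; Fe = 0.06723, O = 0.06723.
CaO (M=56.077): mol = 0.45580; Ca = 0.45580, O = 0.45580.
SiO2 (M=60.083): mol = 0.89892; Si = 0.89892, O = 1.79784.
ΣO = 2.70793; factor = 6/ΣO = 2.21571.
Ca apfu = 0.45580 × 2.21571 = 1.010.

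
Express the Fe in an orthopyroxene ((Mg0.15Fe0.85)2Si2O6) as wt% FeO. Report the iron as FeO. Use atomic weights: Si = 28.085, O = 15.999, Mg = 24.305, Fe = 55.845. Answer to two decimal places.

48.01 wt%

M((Mg0.15Fe0.85)2Si2O6) = 254.392 g/mol; M(FeO) = 71.844 g/mol.
Moles FeO per formula unit = 1.70 Fe ÷ 1 = 1.7000.
FeO fraction = (1.7000 × 71.844) / 254.392 = 122.135/254.392 = 0.4801.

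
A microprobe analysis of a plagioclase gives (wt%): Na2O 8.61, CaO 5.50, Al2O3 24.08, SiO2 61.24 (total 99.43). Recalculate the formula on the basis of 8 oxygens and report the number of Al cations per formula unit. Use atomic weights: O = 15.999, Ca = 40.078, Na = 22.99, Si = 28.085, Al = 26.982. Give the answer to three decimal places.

1.266 Al apfu

8.61 wt% Na2O ÷ 61.979 g/mol = 0.13892 mol, giving 0.27784 Na and 0.13892 O.
5.50 wt% CaO ÷ 56.077 g/mol = 0.09808 mol, giving 0.09808 Ca and 0.09808 O.
24.08 wt% Al2O3 ÷ 101.961 g/mol = 0.23617 mol, giving 0.47234 Al and 0.70851 O.
61.24 wt% SiO2 ÷ 60.083 g/mol = 1.01926 mol, giving 1.01926 Si and 2.03852 O.
Oxygen sums to 2.98403; scaling by 8/2.98403 = 2.68094 puts the formula on 8 O.
Al: 0.47234 × 2.68094 = 1.266 atoms per formula unit.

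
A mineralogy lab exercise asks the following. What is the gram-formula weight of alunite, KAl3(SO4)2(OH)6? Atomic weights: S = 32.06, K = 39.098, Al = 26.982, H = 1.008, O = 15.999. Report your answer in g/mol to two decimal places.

M = 1·39.098 + 3·26.982 + 2·32.06 + 14·15.999 + 6·1.008

414.20 g/mol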